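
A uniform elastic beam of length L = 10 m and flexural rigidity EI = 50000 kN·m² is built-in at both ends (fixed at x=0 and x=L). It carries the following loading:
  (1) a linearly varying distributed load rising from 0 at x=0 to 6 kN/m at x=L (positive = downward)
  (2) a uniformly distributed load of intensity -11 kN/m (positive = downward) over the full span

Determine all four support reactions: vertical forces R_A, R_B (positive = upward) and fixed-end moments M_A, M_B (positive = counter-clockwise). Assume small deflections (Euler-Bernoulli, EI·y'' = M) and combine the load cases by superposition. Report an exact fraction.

Load 1 — triangular load w₀=6 kN/m (0→w₀ over full span):
  R_A = 3w₀L/20 = 3·6·10/20 = 9 kN
  M_A = w₀L²/30 = 6·10²/30 = 20 kN·m
  R_B = 7w₀L/20 = 7·6·10/20 = 21 kN
  M_B = -w₀L²/20 = -6·10²/20 = -30 kN·m
Load 2 — uniform load w=-11 kN/m over full span:
  R_A = wL/2 = (-11)·10/2 = -55 kN
  M_A = wL²/12 = (-11)·10²/12 = -275/3 kN·m
  R_B = wL/2 = (-11)·10/2 = -55 kN
  M_B = -wL²/12 = -(-11)·10²/12 = 275/3 kN·m
Superposition: R_A = -46 kN, M_A = -215/3 kN·m, R_B = -34 kN, M_B = 185/3 kN·m

R_A = -46 kN, M_A = -215/3 kN·m, R_B = -34 kN, M_B = 185/3 kN·m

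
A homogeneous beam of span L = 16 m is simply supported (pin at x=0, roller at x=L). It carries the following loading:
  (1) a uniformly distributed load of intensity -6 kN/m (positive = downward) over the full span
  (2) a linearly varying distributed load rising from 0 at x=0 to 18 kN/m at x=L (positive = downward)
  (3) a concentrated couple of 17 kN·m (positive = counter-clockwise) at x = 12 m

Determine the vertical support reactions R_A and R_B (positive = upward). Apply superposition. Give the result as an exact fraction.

Load 1 — uniform load w=-6 kN/m over full span:
  R_A = wL/2 = (-6)·16/2 = -48 kN
  R_B = wL/2 = (-6)·16/2 = -48 kN
Load 2 — triangular load w₀=18 kN/m (0→w₀ over full span):
  R_A = w₀L/6 = 18·16/6 = 48 kN
  R_B = w₀L/3 = 18·16/3 = 96 kN
Load 3 — applied couple M₀=17 kN·m at a=12 m (b=L-a=4):
  R_A = M₀/L = 17/16 kN
  R_B = -M₀/L = -17/16 kN
Superposition: R_A = 17/16 kN, R_B = 751/16 kN

R_A = 17/16 kN, R_B = 751/16 kN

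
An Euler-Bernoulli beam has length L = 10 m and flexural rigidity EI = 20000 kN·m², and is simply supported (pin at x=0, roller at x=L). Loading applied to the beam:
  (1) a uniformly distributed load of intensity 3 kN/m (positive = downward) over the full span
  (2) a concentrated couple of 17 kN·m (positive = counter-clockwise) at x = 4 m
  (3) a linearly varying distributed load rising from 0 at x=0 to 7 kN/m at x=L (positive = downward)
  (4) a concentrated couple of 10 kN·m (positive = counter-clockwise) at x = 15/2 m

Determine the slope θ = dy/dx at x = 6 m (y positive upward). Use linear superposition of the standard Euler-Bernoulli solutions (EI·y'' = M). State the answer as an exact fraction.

θ(6) = 27509/7200000 rad

Load 1 — uniform load w=3 kN/m over full span:
  θ_1 = -w(L³-6Lx²+4x³)/(24EI) = -3·(10³-6·10·6²+4·6³)/(24·20000) = 37/20000 rad
Load 2 — applied couple M₀=17 kN·m at a=4 m (b=L-a=6):
  θ_2 = (M₀x²/(2L)-M₀(x-a)+C₁)/EI  [x>a] with C₁=M₀(3b²-L²)/(6L)=34/15 = (17·6²/(2·10)-17·(6-4)+(34/15))/20000 = -17/300000 rad
Load 3 — triangular load w₀=7 kN/m (0→w₀ over full span):
  θ_3 = -w₀(7L⁴-30L²x²+15x⁴)/(360LEI) = -7·(7·10⁴-30·10²·6²+15·6⁴)/(360·10·20000) = 203/112500 rad
Load 4 — applied couple M₀=10 kN·m at a=15/2 m (b=L-a=5/2):
  θ_4 = (M₀x²/(2L)+C₁)/EI  [x≤a] with C₁=M₀(3b²-L²)/(6L)=-325/24 = (10·6²/(2·10)+(-325/24))/20000 = 107/480000 rad
Superposition: θ = Σ θ_i = 27509/7200000 rad ≈ 0.003821 rad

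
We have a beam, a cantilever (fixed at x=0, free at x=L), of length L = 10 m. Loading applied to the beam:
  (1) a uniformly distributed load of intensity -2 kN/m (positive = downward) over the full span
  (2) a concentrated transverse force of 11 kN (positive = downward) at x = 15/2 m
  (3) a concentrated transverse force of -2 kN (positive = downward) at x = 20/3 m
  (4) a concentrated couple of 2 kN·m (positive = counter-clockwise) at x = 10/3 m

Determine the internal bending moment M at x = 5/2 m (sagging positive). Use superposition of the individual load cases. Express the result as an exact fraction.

Load 1 — uniform load w=-2 kN/m over full span:
  M_1 = -w(L-x)²/2 = -(-2)·(10-(5/2))²/2 = 225/4 kN·m
Load 2 — point force P=11 kN at a=15/2 m (b=L-a=5/2):
  M_2 = -P(a-x)  [x≤a] = -11·((15/2)-(5/2)) = -55 kN·m
Load 3 — point force P=-2 kN at a=20/3 m (b=L-a=10/3):
  M_3 = -P(a-x)  [x≤a] = -(-2)·((20/3)-(5/2)) = 25/3 kN·m
Load 4 — applied couple M₀=2 kN·m at a=10/3 m (b=L-a=20/3):
  M_4 = M₀  [x≤a] = 2 = 2 kN·m
Superposition: M = Σ M_i = 139/12 kN·m ≈ 11.583333 kN·m

M(5/2) = 139/12 kN·m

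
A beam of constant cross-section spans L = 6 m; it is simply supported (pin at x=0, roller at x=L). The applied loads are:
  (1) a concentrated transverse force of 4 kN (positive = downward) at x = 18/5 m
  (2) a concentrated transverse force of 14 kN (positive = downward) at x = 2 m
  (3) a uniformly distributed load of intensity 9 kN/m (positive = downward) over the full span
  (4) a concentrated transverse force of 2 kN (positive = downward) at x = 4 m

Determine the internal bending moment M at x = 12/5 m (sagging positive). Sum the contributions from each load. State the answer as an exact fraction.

M(12/5) = 1528/25 kN·m

Load 1 — point force P=4 kN at a=18/5 m (b=L-a=12/5):
  M_1 = Pbx/L  [x≤a] = 4·(12/5)·(12/5)/6 = 96/25 kN·m
Load 2 — point force P=14 kN at a=2 m (b=L-a=4):
  M_2 = Pa(L-x)/L  [x>a] = 14·2·(6-(12/5))/6 = 84/5 kN·m
Load 3 — uniform load w=9 kN/m over full span:
  M_3 = wx(L-x)/2 = 9·(12/5)·(6-(12/5))/2 = 972/25 kN·m
Load 4 — point force P=2 kN at a=4 m (b=L-a=2):
  M_4 = Pbx/L  [x≤a] = 2·2·(12/5)/6 = 8/5 kN·m
Superposition: M = Σ M_i = 1528/25 kN·m ≈ 61.120000 kN·m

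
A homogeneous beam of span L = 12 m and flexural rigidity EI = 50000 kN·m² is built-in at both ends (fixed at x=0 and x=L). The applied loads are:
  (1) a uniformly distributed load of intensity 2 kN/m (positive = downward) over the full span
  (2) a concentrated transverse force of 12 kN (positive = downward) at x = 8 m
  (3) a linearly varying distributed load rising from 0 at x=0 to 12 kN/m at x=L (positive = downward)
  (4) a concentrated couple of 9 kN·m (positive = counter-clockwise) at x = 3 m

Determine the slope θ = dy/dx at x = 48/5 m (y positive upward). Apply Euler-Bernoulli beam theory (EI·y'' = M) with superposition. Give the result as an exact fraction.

θ(48/5) = 21469/7812500 rad

Load 1 — uniform load w=2 kN/m over full span:
  θ_1 = -wx(L-x)(L-2x)/(12EI) = -2·(48/5)·(12-(48/5))·(12-2·(48/5))/(12·50000) = 216/390625 rad
Load 2 — point force P=12 kN at a=8 m (b=L-a=4):
  θ_2 = Pa²(L-x)(2bL-(3b+a)(L-x))/(2L³EI)  [x>a] = 12·8²·(12-(48/5))·(2·4·12-(3·4+8)·(12-(48/5)))/(2·12³·50000) = 8/15625 rad
Load 3 — triangular load w₀=12 kN/m (0→w₀ over full span):
  θ_3 = -w₀(2x(L-x)(L-2x)(x+2L)+x²(L-x)²)/(120LEI) = -12·(2·(48/5)·(12-(48/5))·(12-2·(48/5))·((48/5)+2·12)+(48/5)²·(12-(48/5))²)/(120·12·50000) = 3456/1953125 rad
Load 4 — applied couple M₀=9 kN·m at a=3 m (b=L-a=9):
  θ_4 = (R_Ax²/2 - M_Ax - M₀(x-a))/EI  [x>a] with R_A=27/32, M_A=-27/16 = ((27/32)·(48/5)²/2 - (-27/16)·(48/5) - 9·((48/5)-3))/50000 = -27/312500 rad
Superposition: θ = Σ θ_i = 21469/7812500 rad ≈ 0.002748 rad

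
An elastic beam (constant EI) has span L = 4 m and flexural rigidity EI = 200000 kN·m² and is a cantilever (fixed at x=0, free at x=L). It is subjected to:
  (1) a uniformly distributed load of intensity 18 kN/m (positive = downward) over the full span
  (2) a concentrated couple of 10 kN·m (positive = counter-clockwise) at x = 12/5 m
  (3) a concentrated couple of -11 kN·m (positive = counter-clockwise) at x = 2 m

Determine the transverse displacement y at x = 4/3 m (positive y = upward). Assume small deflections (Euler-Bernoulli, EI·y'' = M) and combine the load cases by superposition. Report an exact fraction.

y(4/3) = -347/675000 m

Load 1 — uniform load w=18 kN/m over full span:
  y_1 = -wx²(x²-4Lx+6L²)/(24EI) = -18·(4/3)²·((4/3)²-4·4·(4/3)+6·4²)/(24·200000) = -43/84375 m
Load 2 — applied couple M₀=10 kN·m at a=12/5 m (b=L-a=8/5):
  y_2 = M₀x²/(2EI)  [x≤a] = 10·(4/3)²/(2·200000) = 1/22500 m
Load 3 — applied couple M₀=-11 kN·m at a=2 m (b=L-a=2):
  y_3 = M₀x²/(2EI)  [x≤a] = (-11)·(4/3)²/(2·200000) = -11/225000 m
Superposition: y = Σ y_i = -347/675000 m ≈ -0.000514 m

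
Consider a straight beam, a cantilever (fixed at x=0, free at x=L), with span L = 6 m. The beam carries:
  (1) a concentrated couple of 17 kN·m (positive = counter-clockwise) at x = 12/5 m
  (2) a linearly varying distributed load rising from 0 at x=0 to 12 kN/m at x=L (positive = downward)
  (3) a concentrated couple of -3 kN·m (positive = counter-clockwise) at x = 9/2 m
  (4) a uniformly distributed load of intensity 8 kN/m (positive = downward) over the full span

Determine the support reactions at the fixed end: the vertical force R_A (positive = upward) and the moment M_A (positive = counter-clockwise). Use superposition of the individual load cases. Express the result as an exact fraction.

R_A = 84 kN, M_A = 274 kN·m

Load 1 — applied couple M₀=17 kN·m at a=12/5 m (b=L-a=18/5):
  R_A = 0 kN
  M_A = -M₀ = -17 kN·m
Load 2 — triangular load w₀=12 kN/m (0→w₀ over full span):
  R_A = w₀L/2 = 12·6/2 = 36 kN
  M_A = w₀L²/3 = 12·6²/3 = 144 kN·m
Load 3 — applied couple M₀=-3 kN·m at a=9/2 m (b=L-a=3/2):
  R_A = 0 kN
  M_A = -M₀ = -(-3) = 3 kN·m
Load 4 — uniform load w=8 kN/m over full span:
  R_A = wL = 8·6 = 48 kN
  M_A = wL²/2 = 8·6²/2 = 144 kN·m
Superposition: R_A = 84 kN, M_A = 274 kN·m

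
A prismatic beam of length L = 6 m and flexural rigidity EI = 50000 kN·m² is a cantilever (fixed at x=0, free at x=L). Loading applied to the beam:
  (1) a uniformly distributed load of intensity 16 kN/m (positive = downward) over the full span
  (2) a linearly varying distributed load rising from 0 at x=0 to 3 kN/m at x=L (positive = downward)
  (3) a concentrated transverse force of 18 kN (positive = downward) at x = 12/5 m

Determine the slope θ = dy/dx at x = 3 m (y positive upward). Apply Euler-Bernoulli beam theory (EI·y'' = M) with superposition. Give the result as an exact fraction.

Load 1 — uniform load w=16 kN/m over full span:
  θ_1 = -wx(x²-3Lx+3L²)/(6EI) = -16·3·(3²-3·6·3+3·6²)/(6·50000) = -63/6250 rad
Load 2 — triangular load w₀=3 kN/m (0→w₀ over full span):
  θ_2 = (w₀Lx²/4-w₀L²x/3-w₀x⁴/(24L))/EI = (3·6·3²/4-3·6²·3/3-3·3⁴/(24·6))/50000 = -1107/800000 rad
Load 3 — point force P=18 kN at a=12/5 m (b=L-a=18/5):
  θ_3 = -Pa²/(2EI)  [x>a] = -18·(12/5)²/(2·50000) = -81/78125 rad
Superposition: θ = Σ θ_i = -250011/20000000 rad ≈ -0.012501 rad

θ(3) = -250011/20000000 rad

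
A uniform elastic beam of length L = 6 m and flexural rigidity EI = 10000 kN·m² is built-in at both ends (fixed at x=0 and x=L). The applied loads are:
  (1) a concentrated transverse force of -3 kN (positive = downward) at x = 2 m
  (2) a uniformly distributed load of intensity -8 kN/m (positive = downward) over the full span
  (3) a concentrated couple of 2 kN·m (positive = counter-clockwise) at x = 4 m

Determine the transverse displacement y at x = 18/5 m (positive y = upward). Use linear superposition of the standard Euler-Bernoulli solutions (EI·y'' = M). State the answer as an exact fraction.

Load 1 — point force P=-3 kN at a=2 m (b=L-a=4):
  y_1 = -Pa²(L-x)²(3bL-(3b+a)(L-x))/(6L³EI)  [x>a] = -(-3)·2²·(6-(18/5))²·(3·4·6-(3·4+2)·(6-(18/5)))/(6·6³·10000) = 16/78125 m
Load 2 — uniform load w=-8 kN/m over full span:
  y_2 = -wx²(L-x)²/(24EI) = -(-8)·(18/5)²·(6-(18/5))²/(24·10000) = 972/390625 m
Load 3 — applied couple M₀=2 kN·m at a=4 m (b=L-a=2):
  y_3 = (R_Ax³/6 - M_Ax²/2)/EI  [x≤a] with R_A=4/9, M_A=2/3 = ((4/9)·(18/5)³/6 - (2/3)·(18/5)²/2)/10000 = -27/312500 m
Superposition: y = Σ y_i = 4073/1562500 m ≈ 0.002607 m

y(18/5) = 4073/1562500 m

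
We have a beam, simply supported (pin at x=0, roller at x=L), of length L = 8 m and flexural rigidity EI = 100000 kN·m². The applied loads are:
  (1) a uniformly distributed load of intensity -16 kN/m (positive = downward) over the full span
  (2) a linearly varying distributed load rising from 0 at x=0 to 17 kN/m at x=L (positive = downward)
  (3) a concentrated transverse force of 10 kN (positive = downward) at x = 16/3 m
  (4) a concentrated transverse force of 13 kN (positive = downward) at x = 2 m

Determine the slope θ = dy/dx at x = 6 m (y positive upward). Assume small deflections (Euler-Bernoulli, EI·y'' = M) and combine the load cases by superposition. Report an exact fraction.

Load 1 — uniform load w=-16 kN/m over full span:
  θ_1 = -w(L³-6Lx²+4x³)/(24EI) = -(-16)·(8³-6·8·6²+4·6³)/(24·100000) = -22/9375 rad
Load 2 — triangular load w₀=17 kN/m (0→w₀ over full span):
  θ_2 = -w₀(7L⁴-30L²x²+15x⁴)/(360LEI) = -17·(7·8⁴-30·8²·6²+15·6⁴)/(360·8·100000) = 22321/18000000 rad
Load 3 — point force P=10 kN at a=16/3 m (b=L-a=8/3):
  θ_3 = -Pa(2L²-6Lx+3x²+a²)/(6LEI)  [x>a] = -10·(16/3)·(2·8²-6·8·6+3·6²+(16/3)²)/(6·8·100000) = 53/202500 rad
Load 4 — point force P=13 kN at a=2 m (b=L-a=6):
  θ_4 = -Pa(2L²-6Lx+3x²+a²)/(6LEI)  [x>a] = -13·2·(2·8²-6·8·6+3·6²+2²)/(6·8·100000) = 13/50000 rad
Superposition: θ = Σ θ_i = -94751/162000000 rad ≈ -0.000585 rad

θ(6) = -94751/162000000 rad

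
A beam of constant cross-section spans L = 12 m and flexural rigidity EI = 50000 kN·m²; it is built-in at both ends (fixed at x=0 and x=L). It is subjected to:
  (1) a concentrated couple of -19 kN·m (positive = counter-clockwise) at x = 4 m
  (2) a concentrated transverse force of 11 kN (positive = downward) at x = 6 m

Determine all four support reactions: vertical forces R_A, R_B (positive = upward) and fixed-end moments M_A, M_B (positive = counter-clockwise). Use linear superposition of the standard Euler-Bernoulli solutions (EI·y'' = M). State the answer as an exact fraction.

Load 1 — applied couple M₀=-19 kN·m at a=4 m (b=L-a=8):
  R_A = 6M₀ab/L³ = 6·(-19)·4·8/12³ = -19/9 kN
  M_A = M₀b(2a-b)/L² = (-19)·8·(2·4-8)/12² = 0 kN·m
  R_B = -6M₀ab/L³ = -6·(-19)·4·8/12³ = 19/9 kN
  M_B = M₀a(2b-a)/L² = (-19)·4·(2·8-4)/12² = -19/3 kN·m
Load 2 — point force P=11 kN at a=6 m (b=L-a=6):
  R_A = Pb²(3a+b)/L³ = 11·6²·(3·6+6)/12³ = 11/2 kN
  M_A = Pab²/L² = 11·6·6²/12² = 33/2 kN·m
  R_B = Pa²(a+3b)/L³ = 11·6²·(6+3·6)/12³ = 11/2 kN
  M_B = -Pa²b/L² = -11·6²·6/12² = -33/2 kN·m
Superposition: R_A = 61/18 kN, M_A = 33/2 kN·m, R_B = 137/18 kN, M_B = -137/6 kN·m

R_A = 61/18 kN, M_A = 33/2 kN·m, R_B = 137/18 kN, M_B = -137/6 kN·m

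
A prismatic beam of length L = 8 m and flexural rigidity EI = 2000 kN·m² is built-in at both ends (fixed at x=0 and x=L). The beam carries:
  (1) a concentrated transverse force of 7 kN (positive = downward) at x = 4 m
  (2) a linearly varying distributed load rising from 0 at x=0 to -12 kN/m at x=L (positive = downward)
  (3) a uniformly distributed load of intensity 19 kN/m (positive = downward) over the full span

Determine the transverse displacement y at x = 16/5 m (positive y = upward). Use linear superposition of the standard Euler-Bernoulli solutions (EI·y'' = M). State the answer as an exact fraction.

Load 1 — point force P=7 kN at a=4 m (b=L-a=4):
  y_1 = -Pb²x²(3aL-(3a+b)x)/(6L³EI)  [x≤a] = -7·4²·(16/5)²·(3·4·8-(3·4+4)·(16/5))/(6·8³·2000) = -392/46875 m
Load 2 — triangular load w₀=-12 kN/m (0→w₀ over full span):
  y_2 = -w₀x²(L-x)²(x+2L)/(120LEI) = -(-12)·(16/5)²·(8-(16/5))²·((16/5)+2·8)/(120·8·2000) = 55296/1953125 m
Load 3 — uniform load w=19 kN/m over full span:
  y_3 = -wx²(L-x)²/(24EI) = -19·(16/5)²·(8-(16/5))²/(24·2000) = -7296/78125 m
Superposition: y = Σ y_i = -430312/5859375 m ≈ -0.073440 m

y(16/5) = -430312/5859375 m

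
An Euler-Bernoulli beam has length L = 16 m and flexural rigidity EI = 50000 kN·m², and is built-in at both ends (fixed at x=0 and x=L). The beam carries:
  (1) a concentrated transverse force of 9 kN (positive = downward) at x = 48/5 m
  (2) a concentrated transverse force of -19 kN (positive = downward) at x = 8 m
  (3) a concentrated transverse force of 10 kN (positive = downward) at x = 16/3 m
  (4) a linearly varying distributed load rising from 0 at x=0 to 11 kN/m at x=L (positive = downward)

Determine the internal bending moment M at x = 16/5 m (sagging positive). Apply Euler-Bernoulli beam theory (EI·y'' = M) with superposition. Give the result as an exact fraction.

Load 1 — point force P=9 kN at a=48/5 m (b=L-a=32/5):
  M_1 = Pb²(3a+b)x/L³ - Pab²/L²  [x≤a] = 9·(32/5)²·(3·(48/5)+(32/5))·(16/5)/16³ - 9·(48/5)·(32/5)²/16² = -2304/625 kN·m
Load 2 — point force P=-19 kN at a=8 m (b=L-a=8):
  M_2 = Pb²(3a+b)x/L³ - Pab²/L²  [x≤a] = (-19)·8²·(3·8+8)·(16/5)/16³ - (-19)·8·8²/16² = 38/5 kN·m
Load 3 — point force P=10 kN at a=16/3 m (b=L-a=32/3):
  M_3 = Pb²(3a+b)x/L³ - Pab²/L²  [x≤a] = 10·(32/3)²·(3·(16/3)+(32/3))·(16/5)/16³ - 10·(16/3)·(32/3)²/16² = 0 kN·m
Load 4 — triangular load w₀=11 kN/m (0→w₀ over full span):
  M_4 = 3w₀Lx/20 - w₀L²/30 - w₀x³/(6L) = 3·11·16·(16/5)/20 - 11·16²/30 - 11·(16/5)³/(6·16) = -4928/375 kN·m
Superposition: M = Σ M_i = -17302/1875 kN·m ≈ -9.227733 kN·m

M(16/5) = -17302/1875 kN·m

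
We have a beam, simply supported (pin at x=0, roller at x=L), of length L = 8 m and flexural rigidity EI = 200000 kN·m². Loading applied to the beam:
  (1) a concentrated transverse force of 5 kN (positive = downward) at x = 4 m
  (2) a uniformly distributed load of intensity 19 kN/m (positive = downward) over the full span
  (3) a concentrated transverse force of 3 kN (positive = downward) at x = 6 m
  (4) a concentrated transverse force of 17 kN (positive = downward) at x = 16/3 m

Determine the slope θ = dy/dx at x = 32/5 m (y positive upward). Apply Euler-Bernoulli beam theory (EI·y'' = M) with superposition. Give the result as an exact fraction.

Load 1 — point force P=5 kN at a=4 m (b=L-a=4):
  θ_1 = -Pa(2L²-6Lx+3x²+a²)/(6LEI)  [x>a] = -5·4·(2·8²-6·8·(32/5)+3·(32/5)²+4²)/(6·8·200000) = 21/250000 rad
Load 2 — uniform load w=19 kN/m over full span:
  θ_2 = -w(L³-6Lx²+4x³)/(24EI) = -19·(8³-6·8·(32/5)²+4·(32/5)³)/(24·200000) = 627/390625 rad
Load 3 — point force P=3 kN at a=6 m (b=L-a=2):
  θ_3 = -Pa(2L²-6Lx+3x²+a²)/(6LEI)  [x>a] = -3·6·(2·8²-6·8·(32/5)+3·(32/5)²+6²)/(6·8·200000) = 381/10000000 rad
Load 4 — point force P=17 kN at a=16/3 m (b=L-a=8/3):
  θ_4 = -Pa(2L²-6Lx+3x²+a²)/(6LEI)  [x>a] = -17·(16/3)·(2·8²-6·8·(32/5)+3·(32/5)²+(16/3)²)/(6·8·200000) = 1666/6328125 rad
Superposition: θ = Σ θ_i = 8061481/4050000000 rad ≈ 0.001990 rad

θ(32/5) = 8061481/4050000000 rad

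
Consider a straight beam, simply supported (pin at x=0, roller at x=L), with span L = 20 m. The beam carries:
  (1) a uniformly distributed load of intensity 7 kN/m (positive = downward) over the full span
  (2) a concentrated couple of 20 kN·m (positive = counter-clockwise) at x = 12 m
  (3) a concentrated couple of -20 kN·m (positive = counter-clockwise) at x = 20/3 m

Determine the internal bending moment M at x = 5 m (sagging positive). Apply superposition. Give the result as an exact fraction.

M(5) = 525/2 kN·m

Load 1 — uniform load w=7 kN/m over full span:
  M_1 = wx(L-x)/2 = 7·5·(20-5)/2 = 525/2 kN·m
Load 2 — applied couple M₀=20 kN·m at a=12 m (b=L-a=8):
  M_2 = M₀x/L  [x≤a] = 20·5/20 = 5 kN·m
Load 3 — applied couple M₀=-20 kN·m at a=20/3 m (b=L-a=40/3):
  M_3 = M₀x/L  [x≤a] = (-20)·5/20 = -5 kN·m
Superposition: M = Σ M_i = 525/2 kN·m ≈ 262.500000 kN·m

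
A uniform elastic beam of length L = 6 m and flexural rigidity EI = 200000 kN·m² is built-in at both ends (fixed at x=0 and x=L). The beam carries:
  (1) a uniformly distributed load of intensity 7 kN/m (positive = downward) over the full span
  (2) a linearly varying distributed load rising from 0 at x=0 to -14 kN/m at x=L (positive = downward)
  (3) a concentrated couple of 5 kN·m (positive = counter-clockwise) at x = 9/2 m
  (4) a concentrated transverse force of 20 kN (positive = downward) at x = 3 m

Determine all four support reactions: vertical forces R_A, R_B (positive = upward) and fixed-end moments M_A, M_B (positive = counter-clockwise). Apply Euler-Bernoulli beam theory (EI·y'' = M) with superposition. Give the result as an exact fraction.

Load 1 — uniform load w=7 kN/m over full span:
  R_A = wL/2 = 7·6/2 = 21 kN
  M_A = wL²/12 = 7·6²/12 = 21 kN·m
  R_B = wL/2 = 7·6/2 = 21 kN
  M_B = -wL²/12 = -7·6²/12 = -21 kN·m
Load 2 — triangular load w₀=-14 kN/m (0→w₀ over full span):
  R_A = 3w₀L/20 = 3·(-14)·6/20 = -63/5 kN
  M_A = w₀L²/30 = (-14)·6²/30 = -84/5 kN·m
  R_B = 7w₀L/20 = 7·(-14)·6/20 = -147/5 kN
  M_B = -w₀L²/20 = -(-14)·6²/20 = 126/5 kN·m
Load 3 — applied couple M₀=5 kN·m at a=9/2 m (b=L-a=3/2):
  R_A = 6M₀ab/L³ = 6·5·(9/2)·(3/2)/6³ = 15/16 kN
  M_A = M₀b(2a-b)/L² = 5·(3/2)·(2·(9/2)-(3/2))/6² = 25/16 kN·m
  R_B = -6M₀ab/L³ = -6·5·(9/2)·(3/2)/6³ = -15/16 kN
  M_B = M₀a(2b-a)/L² = 5·(9/2)·(2·(3/2)-(9/2))/6² = -15/16 kN·m
Load 4 — point force P=20 kN at a=3 m (b=L-a=3):
  R_A = Pb²(3a+b)/L³ = 20·3²·(3·3+3)/6³ = 10 kN
  M_A = Pab²/L² = 20·3·3²/6² = 15 kN·m
  R_B = Pa²(a+3b)/L³ = 20·3²·(3+3·3)/6³ = 10 kN
  M_B = -Pa²b/L² = -20·3²·3/6² = -15 kN·m
Superposition: R_A = 1547/80 kN, M_A = 1661/80 kN·m, R_B = 53/80 kN, M_B = -939/80 kN·m

R_A = 1547/80 kN, M_A = 1661/80 kN·m, R_B = 53/80 kN, M_B = -939/80 kN·m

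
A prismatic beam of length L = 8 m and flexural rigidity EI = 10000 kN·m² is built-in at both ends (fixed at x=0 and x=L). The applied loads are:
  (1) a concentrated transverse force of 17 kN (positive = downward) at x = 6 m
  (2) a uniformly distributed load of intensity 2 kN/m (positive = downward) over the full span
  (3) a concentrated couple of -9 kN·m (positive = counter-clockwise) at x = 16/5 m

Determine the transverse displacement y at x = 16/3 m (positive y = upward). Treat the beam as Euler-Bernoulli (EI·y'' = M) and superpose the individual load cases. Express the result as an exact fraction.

y(16/3) = -17269/3796875 m

Load 1 — point force P=17 kN at a=6 m (b=L-a=2):
  y_1 = -Pb²x²(3aL-(3a+b)x)/(6L³EI)  [x≤a] = -17·2²·(16/3)²·(3·6·8-(3·6+2)·(16/3))/(6·8³·10000) = -119/50625 m
Load 2 — uniform load w=2 kN/m over full span:
  y_2 = -wx²(L-x)²/(24EI) = -2·(16/3)²·(8-(16/3))²/(24·10000) = -256/151875 m
Load 3 — applied couple M₀=-9 kN·m at a=16/5 m (b=L-a=24/5):
  y_3 = (R_Ax³/6 - M_Ax²/2 - M₀(x-a)²/2)/EI  [x>a] with R_A=-81/50, M_A=-27/25 = ((-81/50)·(16/3)³/6 - (-27/25)·(16/3)²/2 - (-9)·((16/3)-(16/5))²/2)/10000 = -8/15625 m
Superposition: y = Σ y_i = -17269/3796875 m ≈ -0.004548 m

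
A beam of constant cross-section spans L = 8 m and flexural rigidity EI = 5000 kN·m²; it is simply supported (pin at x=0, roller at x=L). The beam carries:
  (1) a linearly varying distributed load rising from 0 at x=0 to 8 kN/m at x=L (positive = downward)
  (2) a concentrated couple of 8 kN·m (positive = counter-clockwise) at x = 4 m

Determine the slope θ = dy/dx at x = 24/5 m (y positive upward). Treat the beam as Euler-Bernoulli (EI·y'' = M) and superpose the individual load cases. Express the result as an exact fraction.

θ(24/5) = 16573/3515625 rad

Load 1 — triangular load w₀=8 kN/m (0→w₀ over full span):
  θ_1 = -w₀(7L⁴-30L²x²+15x⁴)/(360LEI) = -8·(7·8⁴-30·8²·(24/5)²+15·(24/5)⁴)/(360·8·5000) = 14848/3515625 rad
Load 2 — applied couple M₀=8 kN·m at a=4 m (b=L-a=4):
  θ_2 = (M₀x²/(2L)-M₀(x-a)+C₁)/EI  [x>a] with C₁=M₀(3b²-L²)/(6L)=-8/3 = (8·(24/5)²/(2·8)-8·((24/5)-4)+(-8/3))/5000 = 23/46875 rad
Superposition: θ = Σ θ_i = 16573/3515625 rad ≈ 0.004714 rad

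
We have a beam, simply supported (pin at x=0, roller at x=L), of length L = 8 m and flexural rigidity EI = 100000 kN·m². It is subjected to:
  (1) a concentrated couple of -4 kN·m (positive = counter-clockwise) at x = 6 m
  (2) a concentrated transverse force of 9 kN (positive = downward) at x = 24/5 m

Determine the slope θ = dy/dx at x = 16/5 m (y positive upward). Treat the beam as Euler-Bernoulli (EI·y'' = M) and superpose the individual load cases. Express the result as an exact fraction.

Load 1 — applied couple M₀=-4 kN·m at a=6 m (b=L-a=2):
  θ_1 = (M₀x²/(2L)+C₁)/EI  [x≤a] with C₁=M₀(3b²-L²)/(6L)=13/3 = ((-4)·(16/5)²/(2·8)+(13/3))/100000 = 133/7500000 rad
Load 2 — point force P=9 kN at a=24/5 m (b=L-a=16/5):
  θ_2 = -Pb(L²-b²-3x²)/(6LEI)  [x≤a] = -9·(16/5)·(8²-(16/5)²-3·(16/5)²)/(6·8·100000) = -54/390625 rad
Superposition: θ = Σ θ_i = -4519/37500000 rad ≈ -0.000121 rad

θ(16/5) = -4519/37500000 rad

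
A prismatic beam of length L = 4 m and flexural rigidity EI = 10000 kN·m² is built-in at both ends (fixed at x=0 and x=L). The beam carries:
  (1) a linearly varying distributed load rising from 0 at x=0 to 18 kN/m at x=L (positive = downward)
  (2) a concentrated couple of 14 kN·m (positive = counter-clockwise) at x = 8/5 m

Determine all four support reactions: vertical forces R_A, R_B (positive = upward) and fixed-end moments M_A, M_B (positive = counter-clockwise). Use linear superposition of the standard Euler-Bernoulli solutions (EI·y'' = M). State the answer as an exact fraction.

R_A = 396/25 kN, M_A = 282/25 kN·m, R_B = 504/25 kN, M_B = -248/25 kN·m

Load 1 — triangular load w₀=18 kN/m (0→w₀ over full span):
  R_A = 3w₀L/20 = 3·18·4/20 = 54/5 kN
  M_A = w₀L²/30 = 18·4²/30 = 48/5 kN·m
  R_B = 7w₀L/20 = 7·18·4/20 = 126/5 kN
  M_B = -w₀L²/20 = -18·4²/20 = -72/5 kN·m
Load 2 — applied couple M₀=14 kN·m at a=8/5 m (b=L-a=12/5):
  R_A = 6M₀ab/L³ = 6·14·(8/5)·(12/5)/4³ = 126/25 kN
  M_A = M₀b(2a-b)/L² = 14·(12/5)·(2·(8/5)-(12/5))/4² = 42/25 kN·m
  R_B = -6M₀ab/L³ = -6·14·(8/5)·(12/5)/4³ = -126/25 kN
  M_B = M₀a(2b-a)/L² = 14·(8/5)·(2·(12/5)-(8/5))/4² = 112/25 kN·m
Superposition: R_A = 396/25 kN, M_A = 282/25 kN·m, R_B = 504/25 kN, M_B = -248/25 kN·m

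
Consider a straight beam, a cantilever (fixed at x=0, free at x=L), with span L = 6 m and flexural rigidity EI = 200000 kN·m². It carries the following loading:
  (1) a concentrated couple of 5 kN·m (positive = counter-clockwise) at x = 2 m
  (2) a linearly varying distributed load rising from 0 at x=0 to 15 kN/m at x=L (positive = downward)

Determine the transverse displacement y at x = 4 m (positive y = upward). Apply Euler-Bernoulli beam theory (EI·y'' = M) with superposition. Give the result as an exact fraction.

Load 1 — applied couple M₀=5 kN·m at a=2 m (b=L-a=4):
  y_1 = M₀a(2x-a)/(2EI)  [x>a] = 5·2·(2·4-2)/(2·200000) = 3/20000 m
Load 2 — triangular load w₀=15 kN/m (0→w₀ over full span):
  y_2 = (w₀Lx³/12-w₀L²x²/6-w₀x⁵/(120L))/EI = (15·6·4³/12-15·6²·4²/6-15·4⁵/(120·6))/200000 = -46/9375 m
Superposition: y = Σ y_i = -1427/300000 m ≈ -0.004757 m

y(4) = -1427/300000 m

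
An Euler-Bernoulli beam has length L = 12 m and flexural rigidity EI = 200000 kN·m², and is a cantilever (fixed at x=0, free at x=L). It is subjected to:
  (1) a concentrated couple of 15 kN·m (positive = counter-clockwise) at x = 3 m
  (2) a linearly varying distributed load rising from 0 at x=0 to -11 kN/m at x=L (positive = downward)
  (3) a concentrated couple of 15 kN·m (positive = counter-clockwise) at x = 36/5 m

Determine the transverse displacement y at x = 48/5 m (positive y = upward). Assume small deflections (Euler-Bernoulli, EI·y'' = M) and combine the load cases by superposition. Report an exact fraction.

y(48/5) = 507296817/6250000000 m

Load 1 — applied couple M₀=15 kN·m at a=3 m (b=L-a=9):
  y_1 = M₀a(2x-a)/(2EI)  [x>a] = 15·3·(2·(48/5)-3)/(2·200000) = 729/400000 m
Load 2 — triangular load w₀=-11 kN/m (0→w₀ over full span):
  y_2 = (w₀Lx³/12-w₀L²x²/6-w₀x⁵/(120L))/EI = ((-11)·12·(48/5)³/12-(-11)·12²·(48/5)²/6-(-11)·(48/5)⁵/(120·12))/200000 = 3716064/48828125 m
Load 3 — applied couple M₀=15 kN·m at a=36/5 m (b=L-a=24/5):
  y_3 = M₀a(2x-a)/(2EI)  [x>a] = 15·(36/5)·(2·(48/5)-(36/5))/(2·200000) = 81/25000 m
Superposition: y = Σ y_i = 507296817/6250000000 m ≈ 0.081167 m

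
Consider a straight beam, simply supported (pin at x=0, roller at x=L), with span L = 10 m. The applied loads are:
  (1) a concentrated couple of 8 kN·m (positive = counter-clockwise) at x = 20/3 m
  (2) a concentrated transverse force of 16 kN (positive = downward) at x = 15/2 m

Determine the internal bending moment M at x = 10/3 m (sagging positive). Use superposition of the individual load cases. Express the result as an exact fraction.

Load 1 — applied couple M₀=8 kN·m at a=20/3 m (b=L-a=10/3):
  M_1 = M₀x/L  [x≤a] = 8·(10/3)/10 = 8/3 kN·m
Load 2 — point force P=16 kN at a=15/2 m (b=L-a=5/2):
  M_2 = Pbx/L  [x≤a] = 16·(5/2)·(10/3)/10 = 40/3 kN·m
Superposition: M = Σ M_i = 16 kN·m ≈ 16.000000 kN·m

M(10/3) = 16 kN·m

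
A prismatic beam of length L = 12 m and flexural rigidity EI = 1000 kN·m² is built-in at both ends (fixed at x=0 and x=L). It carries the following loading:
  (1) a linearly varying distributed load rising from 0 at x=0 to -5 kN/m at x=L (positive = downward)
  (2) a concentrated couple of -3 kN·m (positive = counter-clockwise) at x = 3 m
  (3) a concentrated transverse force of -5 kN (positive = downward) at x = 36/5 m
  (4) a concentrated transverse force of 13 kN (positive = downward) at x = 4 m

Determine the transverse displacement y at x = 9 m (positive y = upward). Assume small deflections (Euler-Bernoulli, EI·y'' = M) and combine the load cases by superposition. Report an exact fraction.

y(9) = 65323/960000 m

Load 1 — triangular load w₀=-5 kN/m (0→w₀ over full span):
  y_1 = -w₀x²(L-x)²(x+2L)/(120LEI) = -(-5)·9²·(12-9)²·(9+2·12)/(120·12·1000) = 2673/32000 m
Load 2 — applied couple M₀=-3 kN·m at a=3 m (b=L-a=9):
  y_2 = (R_Ax³/6 - M_Ax²/2 - M₀(x-a)²/2)/EI  [x>a] with R_A=-9/32, M_A=9/16 = ((-9/32)·9³/6 - (9/16)·9²/2 - (-3)·(9-3)²/2)/1000 = -189/64000 m
Load 3 — point force P=-5 kN at a=36/5 m (b=L-a=24/5):
  y_3 = -Pa²(L-x)²(3bL-(3b+a)(L-x))/(6L³EI)  [x>a] = -(-5)·(36/5)²·(12-9)²·(3·(24/5)·12-(3·(24/5)+(36/5))·(12-9))/(6·12³·1000) = 243/10000 m
Load 4 — point force P=13 kN at a=4 m (b=L-a=8):
  y_4 = -Pa²(L-x)²(3bL-(3b+a)(L-x))/(6L³EI)  [x>a] = -13·4²·(12-9)²·(3·8·12-(3·8+4)·(12-9))/(6·12³·1000) = -221/6000 m
Superposition: y = Σ y_i = 65323/960000 m ≈ 0.068045 m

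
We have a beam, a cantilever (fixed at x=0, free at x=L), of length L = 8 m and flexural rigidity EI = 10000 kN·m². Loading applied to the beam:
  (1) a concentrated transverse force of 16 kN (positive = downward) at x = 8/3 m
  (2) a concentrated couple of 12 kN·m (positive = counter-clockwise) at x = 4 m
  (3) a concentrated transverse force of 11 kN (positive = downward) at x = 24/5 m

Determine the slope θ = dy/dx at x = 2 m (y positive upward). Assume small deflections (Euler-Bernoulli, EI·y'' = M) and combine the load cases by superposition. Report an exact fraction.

Load 1 — point force P=16 kN at a=8/3 m (b=L-a=16/3):
  θ_1 = -Px(2a-x)/(2EI)  [x≤a] = -16·2·(2·(8/3)-2)/(2·10000) = -2/375 rad
Load 2 — applied couple M₀=12 kN·m at a=4 m (b=L-a=4):
  θ_2 = M₀x/EI  [x≤a] = 12·2/10000 = 3/1250 rad
Load 3 — point force P=11 kN at a=24/5 m (b=L-a=16/5):
  θ_3 = -Px(2a-x)/(2EI)  [x≤a] = -11·2·(2·(24/5)-2)/(2·10000) = -209/25000 rad
Superposition: θ = Σ θ_i = -847/75000 rad ≈ -0.011293 rad

θ(2) = -847/75000 rad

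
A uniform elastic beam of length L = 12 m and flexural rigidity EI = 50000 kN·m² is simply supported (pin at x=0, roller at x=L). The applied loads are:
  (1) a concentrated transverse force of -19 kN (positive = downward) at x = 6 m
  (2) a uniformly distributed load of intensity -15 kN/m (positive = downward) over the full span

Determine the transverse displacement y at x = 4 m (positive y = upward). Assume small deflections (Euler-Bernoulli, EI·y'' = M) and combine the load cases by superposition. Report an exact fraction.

y(4) = 3077/37500 m

Load 1 — point force P=-19 kN at a=6 m (b=L-a=6):
  y_1 = -Pbx(L²-b²-x²)/(6LEI)  [x≤a] = -(-19)·6·4·(12²-6²-4²)/(6·12·50000) = 437/37500 m
Load 2 — uniform load w=-15 kN/m over full span:
  y_2 = -wx(L³-2Lx²+x³)/(24EI) = -(-15)·4·(12³-2·12·4²+4³)/(24·50000) = 44/625 m
Superposition: y = Σ y_i = 3077/37500 m ≈ 0.082053 m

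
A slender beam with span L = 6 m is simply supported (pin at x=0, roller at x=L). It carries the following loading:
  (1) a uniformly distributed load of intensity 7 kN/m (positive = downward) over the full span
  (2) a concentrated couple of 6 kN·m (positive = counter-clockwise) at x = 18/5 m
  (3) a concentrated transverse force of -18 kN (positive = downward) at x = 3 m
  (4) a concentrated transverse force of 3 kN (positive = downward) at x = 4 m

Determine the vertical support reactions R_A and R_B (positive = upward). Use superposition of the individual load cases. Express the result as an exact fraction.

R_A = 14 kN, R_B = 13 kN

Load 1 — uniform load w=7 kN/m over full span:
  R_A = wL/2 = 7·6/2 = 21 kN
  R_B = wL/2 = 7·6/2 = 21 kN
Load 2 — applied couple M₀=6 kN·m at a=18/5 m (b=L-a=12/5):
  R_A = M₀/L = 6/6 = 1 kN
  R_B = -M₀/L = -6/6 = -1 kN
Load 3 — point force P=-18 kN at a=3 m (b=L-a=3):
  R_A = Pb/L = (-18)·3/6 = -9 kN
  R_B = Pa/L = (-18)·3/6 = -9 kN
Load 4 — point force P=3 kN at a=4 m (b=L-a=2):
  R_A = Pb/L = 3·2/6 = 1 kN
  R_B = Pa/L = 3·4/6 = 2 kN
Superposition: R_A = 14 kN, R_B = 13 kN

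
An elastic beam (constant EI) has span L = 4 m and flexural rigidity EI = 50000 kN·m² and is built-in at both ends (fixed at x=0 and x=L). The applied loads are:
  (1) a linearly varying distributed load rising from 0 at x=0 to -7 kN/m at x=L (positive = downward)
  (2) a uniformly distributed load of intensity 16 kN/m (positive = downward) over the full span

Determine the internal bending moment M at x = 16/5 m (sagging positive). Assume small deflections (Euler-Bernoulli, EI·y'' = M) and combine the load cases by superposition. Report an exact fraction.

M(16/5) = -376/375 kN·m

Load 1 — triangular load w₀=-7 kN/m (0→w₀ over full span):
  M_1 = 3w₀Lx/20 - w₀L²/30 - w₀x³/(6L) = 3·(-7)·4·(16/5)/20 - (-7)·4²/30 - (-7)·(16/5)³/(6·4) = -56/375 kN·m
Load 2 — uniform load w=16 kN/m over full span:
  M_2 = wLx/2 - wL²/12 - wx²/2 = 16·4·(16/5)/2 - 16·4²/12 - 16·(16/5)²/2 = -64/75 kN·m
Superposition: M = Σ M_i = -376/375 kN·m ≈ -1.002667 kN·m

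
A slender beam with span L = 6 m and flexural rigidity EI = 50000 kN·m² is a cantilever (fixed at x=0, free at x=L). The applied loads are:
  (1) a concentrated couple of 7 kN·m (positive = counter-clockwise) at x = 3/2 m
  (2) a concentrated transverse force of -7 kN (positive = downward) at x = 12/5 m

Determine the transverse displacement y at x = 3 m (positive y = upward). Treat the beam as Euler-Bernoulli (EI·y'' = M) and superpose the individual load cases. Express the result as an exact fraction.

Load 1 — applied couple M₀=7 kN·m at a=3/2 m (b=L-a=9/2):
  y_1 = M₀a(2x-a)/(2EI)  [x>a] = 7·(3/2)·(2·3-(3/2))/(2·50000) = 189/400000 m
Load 2 — point force P=-7 kN at a=12/5 m (b=L-a=18/5):
  y_2 = -Pa²(3x-a)/(6EI)  [x>a] = -(-7)·(12/5)²·(3·3-(12/5))/(6·50000) = 693/781250 m
Superposition: y = Σ y_i = 67977/50000000 m ≈ 0.001360 m

y(3) = 67977/50000000 m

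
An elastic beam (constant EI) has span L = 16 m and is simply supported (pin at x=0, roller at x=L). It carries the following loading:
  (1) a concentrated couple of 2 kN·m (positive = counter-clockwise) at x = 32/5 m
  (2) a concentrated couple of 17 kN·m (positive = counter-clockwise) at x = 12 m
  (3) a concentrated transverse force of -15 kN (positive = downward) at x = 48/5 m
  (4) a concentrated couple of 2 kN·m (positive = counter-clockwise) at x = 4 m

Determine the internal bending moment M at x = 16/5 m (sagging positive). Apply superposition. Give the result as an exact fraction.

Load 1 — applied couple M₀=2 kN·m at a=32/5 m (b=L-a=48/5):
  M_1 = M₀x/L  [x≤a] = 2·(16/5)/16 = 2/5 kN·m
Load 2 — applied couple M₀=17 kN·m at a=12 m (b=L-a=4):
  M_2 = M₀x/L  [x≤a] = 17·(16/5)/16 = 17/5 kN·m
Load 3 — point force P=-15 kN at a=48/5 m (b=L-a=32/5):
  M_3 = Pbx/L  [x≤a] = (-15)·(32/5)·(16/5)/16 = -96/5 kN·m
Load 4 — applied couple M₀=2 kN·m at a=4 m (b=L-a=12):
  M_4 = M₀x/L  [x≤a] = 2·(16/5)/16 = 2/5 kN·m
Superposition: M = Σ M_i = -15 kN·m ≈ -15.000000 kN·m

M(16/5) = -15 kN·m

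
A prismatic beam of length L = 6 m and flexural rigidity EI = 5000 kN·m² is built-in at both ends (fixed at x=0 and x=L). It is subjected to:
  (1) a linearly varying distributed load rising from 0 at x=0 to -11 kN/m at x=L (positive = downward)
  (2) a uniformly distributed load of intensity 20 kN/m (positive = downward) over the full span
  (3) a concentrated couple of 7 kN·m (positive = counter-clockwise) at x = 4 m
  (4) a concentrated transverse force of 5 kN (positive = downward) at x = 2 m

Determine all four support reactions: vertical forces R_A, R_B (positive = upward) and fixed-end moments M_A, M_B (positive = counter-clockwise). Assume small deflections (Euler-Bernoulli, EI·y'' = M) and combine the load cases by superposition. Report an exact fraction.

R_A = 14947/270 kN, M_A = 2411/45 kN·m, R_B = 9893/270 kN, M_B = -1909/45 kN·m

Load 1 — triangular load w₀=-11 kN/m (0→w₀ over full span):
  R_A = 3w₀L/20 = 3·(-11)·6/20 = -99/10 kN
  M_A = w₀L²/30 = (-11)·6²/30 = -66/5 kN·m
  R_B = 7w₀L/20 = 7·(-11)·6/20 = -231/10 kN
  M_B = -w₀L²/20 = -(-11)·6²/20 = 99/5 kN·m
Load 2 — uniform load w=20 kN/m over full span:
  R_A = wL/2 = 20·6/2 = 60 kN
  M_A = wL²/12 = 20·6²/12 = 60 kN·m
  R_B = wL/2 = 20·6/2 = 60 kN
  M_B = -wL²/12 = -20·6²/12 = -60 kN·m
Load 3 — applied couple M₀=7 kN·m at a=4 m (b=L-a=2):
  R_A = 6M₀ab/L³ = 6·7·4·2/6³ = 14/9 kN
  M_A = M₀b(2a-b)/L² = 7·2·(2·4-2)/6² = 7/3 kN·m
  R_B = -6M₀ab/L³ = -6·7·4·2/6³ = -14/9 kN
  M_B = M₀a(2b-a)/L² = 7·4·(2·2-4)/6² = 0 kN·m
Load 4 — point force P=5 kN at a=2 m (b=L-a=4):
  R_A = Pb²(3a+b)/L³ = 5·4²·(3·2+4)/6³ = 100/27 kN
  M_A = Pab²/L² = 5·2·4²/6² = 40/9 kN·m
  R_B = Pa²(a+3b)/L³ = 5·2²·(2+3·4)/6³ = 35/27 kN
  M_B = -Pa²b/L² = -5·2²·4/6² = -20/9 kN·m
Superposition: R_A = 14947/270 kN, M_A = 2411/45 kN·m, R_B = 9893/270 kN, M_B = -1909/45 kN·m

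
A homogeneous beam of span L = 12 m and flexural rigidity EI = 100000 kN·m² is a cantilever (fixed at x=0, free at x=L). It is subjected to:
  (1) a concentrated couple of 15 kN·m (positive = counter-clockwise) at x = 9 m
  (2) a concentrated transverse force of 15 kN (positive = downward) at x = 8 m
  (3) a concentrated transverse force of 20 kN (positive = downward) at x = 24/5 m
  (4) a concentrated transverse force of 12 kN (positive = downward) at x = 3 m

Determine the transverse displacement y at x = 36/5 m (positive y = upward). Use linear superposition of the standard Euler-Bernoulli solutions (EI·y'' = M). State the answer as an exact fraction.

Load 1 — applied couple M₀=15 kN·m at a=9 m (b=L-a=3):
  y_1 = M₀x²/(2EI)  [x≤a] = 15·(36/5)²/(2·100000) = 243/62500 m
Load 2 — point force P=15 kN at a=8 m (b=L-a=4):
  y_2 = -Px²(3a-x)/(6EI)  [x≤a] = -15·(36/5)²·(3·8-(36/5))/(6·100000) = -1701/78125 m
Load 3 — point force P=20 kN at a=24/5 m (b=L-a=36/5):
  y_3 = -Pa²(3x-a)/(6EI)  [x>a] = -20·(24/5)²·(3·(36/5)-(24/5))/(6·100000) = -1008/78125 m
Load 4 — point force P=12 kN at a=3 m (b=L-a=9):
  y_4 = -Pa²(3x-a)/(6EI)  [x>a] = -12·3²·(3·(36/5)-3)/(6·100000) = -837/250000 m
Superposition: y = Σ y_i = -42669/1250000 m ≈ -0.034135 m

y(36/5) = -42669/1250000 m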